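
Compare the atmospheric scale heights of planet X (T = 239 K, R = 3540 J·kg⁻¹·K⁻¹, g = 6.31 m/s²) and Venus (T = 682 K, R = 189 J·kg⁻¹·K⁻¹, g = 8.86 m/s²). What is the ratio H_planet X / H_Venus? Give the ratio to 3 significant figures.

H = RT/g for each body.
H_planet X = 3540 × 239 / 6.31 = 134080 m.
H_Venus = 189 × 682 / 8.86 = 14548 m.
H_planet X/H_Venus = 134080/14548 = 9.2164.

H_planet X/H_Venus ≈ 9.22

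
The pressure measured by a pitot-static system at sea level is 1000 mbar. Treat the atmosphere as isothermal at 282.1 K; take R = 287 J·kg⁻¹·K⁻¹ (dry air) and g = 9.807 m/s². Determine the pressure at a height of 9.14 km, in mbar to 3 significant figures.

P ≈ 331 mbar

Scale height: H = RT/g = 287 × 282.1 / 9.807 = 8255.6 m.
Barometric formula: P = P₀ exp(−z/H).
z/H = 9140.0/8255.6 = 1.1071; exp(−1.1071) = 0.33052.
P = 1000 × 0.33052 = 330.52 mbar.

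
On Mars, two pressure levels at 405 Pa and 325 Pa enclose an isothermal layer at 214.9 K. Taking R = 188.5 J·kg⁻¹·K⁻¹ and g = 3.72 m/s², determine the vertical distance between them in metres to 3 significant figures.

Δz ≈ 2400 m

Hypsometric equation: Δz = (R T̄/g) ln(P₁/P₂).
R T̄/g = 188.5 × 214.9 / 3.72 = 10889 m.
ln(405/325) = ln(1.2462) = 0.22010.
Δz = 10889 × 0.22010 = 2396.7 m.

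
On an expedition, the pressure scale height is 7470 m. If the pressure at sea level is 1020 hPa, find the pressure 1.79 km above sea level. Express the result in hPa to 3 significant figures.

P ≈ 803 hPa

Barometric formula: P = P₀ exp(−z/H).
z/H = 1790.0/7470.0 = 0.23963; exp(−0.23963) = 0.78692.
P = 1020 × 0.78692 = 802.66 hPa.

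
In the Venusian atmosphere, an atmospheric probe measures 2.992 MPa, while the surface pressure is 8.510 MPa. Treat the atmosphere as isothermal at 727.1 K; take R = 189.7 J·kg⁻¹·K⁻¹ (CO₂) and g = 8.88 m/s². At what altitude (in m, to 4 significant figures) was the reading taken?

z ≈ 16240 m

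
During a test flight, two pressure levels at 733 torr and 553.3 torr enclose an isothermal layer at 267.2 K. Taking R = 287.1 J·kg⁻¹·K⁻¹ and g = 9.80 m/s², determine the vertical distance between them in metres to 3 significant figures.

Δz ≈ 2200 m

Hypsometric equation: Δz = (R T̄/g) ln(P₁/P₂).
R T̄/g = 287.1 × 267.2 / 9.80 = 7827.9 m.
ln(733/553.3) = ln(1.3248) = 0.28126.
Δz = 7827.9 × 0.28126 = 2201.7 m.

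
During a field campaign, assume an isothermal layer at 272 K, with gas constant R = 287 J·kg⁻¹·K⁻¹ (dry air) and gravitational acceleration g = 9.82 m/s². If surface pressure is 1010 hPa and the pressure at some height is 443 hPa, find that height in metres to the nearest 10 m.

z ≈ 6550 m

Scale height: H = RT/g = 287 × 272 / 9.82 = 7949.5 m.
Invert the barometric formula: z = H ln(P₀/P).
P₀/P = 1010/443 = 2.2799; ln(2.2799) = 0.82413.
z = 7949.5 × 0.82413 = 6551.4 m.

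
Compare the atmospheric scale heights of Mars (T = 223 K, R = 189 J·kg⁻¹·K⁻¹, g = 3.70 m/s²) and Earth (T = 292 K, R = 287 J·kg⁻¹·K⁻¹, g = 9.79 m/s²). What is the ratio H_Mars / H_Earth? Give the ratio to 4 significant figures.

H_Mars/H_Earth ≈ 1.331

H = RT/g for each body.
H_Mars = 189 × 223 / 3.70 = 11391 m.
H_Earth = 287 × 292 / 9.79 = 8560.2 m.
H_Mars/H_Earth = 11391/8560.2 = 1.3307.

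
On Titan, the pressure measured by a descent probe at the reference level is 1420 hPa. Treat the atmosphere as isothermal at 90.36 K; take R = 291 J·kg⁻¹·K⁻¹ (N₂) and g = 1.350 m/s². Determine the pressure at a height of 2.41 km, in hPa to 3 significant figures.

Scale height: H = RT/g = 291 × 90.36 / 1.350 = 19478 m.
Barometric formula: P = P₀ exp(−z/H).
z/H = 2410.0/19478 = 0.12373; exp(−0.12373) = 0.88362.
P = 1420 × 0.88362 = 1254.7 hPa.

P ≈ 1250 hPa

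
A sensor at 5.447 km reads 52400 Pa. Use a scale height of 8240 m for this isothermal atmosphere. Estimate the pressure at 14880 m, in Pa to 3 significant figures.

Between two levels, P₂ = P₁ exp(−Δz/H) with Δz = z₂ − z₁.
Δz = 14880 − 5447.0 = 9433.0 m; Δz/H = 9433.0/8240.0 = 1.1448.
P₂ = 52400 × exp(−1.1448) = 52400 × 0.31829 = 16678 Pa.

P ≈ 16700 Pa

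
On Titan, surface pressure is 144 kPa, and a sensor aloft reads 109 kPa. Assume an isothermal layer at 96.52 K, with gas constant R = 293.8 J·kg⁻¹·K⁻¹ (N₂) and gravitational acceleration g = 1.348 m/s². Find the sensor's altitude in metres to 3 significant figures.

Scale height: H = RT/g = 293.8 × 96.52 / 1.348 = 21037 m.
Invert the barometric formula: z = H ln(P₀/P).
P₀/P = 144/109 = 1.3211; ln(1.3211) = 0.27846.
z = 21037 × 0.27846 = 5858.0 m.

z ≈ 5860 m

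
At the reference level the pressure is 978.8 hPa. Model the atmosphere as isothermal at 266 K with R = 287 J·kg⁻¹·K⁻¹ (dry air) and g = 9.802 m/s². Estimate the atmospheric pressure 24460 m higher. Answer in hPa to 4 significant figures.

P ≈ 42.34 hPa

Scale height: H = RT/g = 287 × 266 / 9.802 = 7788.4 m.
Barometric formula: P = P₀ exp(−z/H).
z/H = 24460/7788.4 = 3.1406; exp(−3.1406) = 0.043257.
P = 978.8 × 0.043257 = 42.340 hPa.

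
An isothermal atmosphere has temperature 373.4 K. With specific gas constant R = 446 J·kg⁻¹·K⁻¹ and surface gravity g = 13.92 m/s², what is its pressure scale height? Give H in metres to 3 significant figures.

The scale height of an isothermal atmosphere is H = RT/g.
H = 446 × 373.4 / 13.92 = 166540/13.92 = 11964 m.

H ≈ 12000 m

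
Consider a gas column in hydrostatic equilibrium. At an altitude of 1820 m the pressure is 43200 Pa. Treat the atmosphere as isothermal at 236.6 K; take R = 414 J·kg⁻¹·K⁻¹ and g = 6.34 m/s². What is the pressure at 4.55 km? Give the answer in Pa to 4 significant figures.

P ≈ 36200 Pa

Scale height: H = RT/g = 414 × 236.6 / 6.34 = 15450 m.
Between two levels, P₂ = P₁ exp(−Δz/H) with Δz = z₂ − z₁.
Δz = 4550.0 − 1820.0 = 2730.0 m; Δz/H = 2730.0/15450 = 0.17670.
P₂ = 43200 × exp(−0.17670) = 43200 × 0.83803 = 36203 Pa.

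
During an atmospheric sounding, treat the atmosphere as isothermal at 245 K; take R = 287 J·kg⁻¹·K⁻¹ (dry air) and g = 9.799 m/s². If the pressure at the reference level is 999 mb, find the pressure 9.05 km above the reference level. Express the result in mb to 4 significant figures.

Scale height: H = RT/g = 287 × 245 / 9.799 = 7175.7 m.
Barometric formula: P = P₀ exp(−z/H).
z/H = 9050.0/7175.7 = 1.2612; exp(−1.2612) = 0.28331.
P = 999 × 0.28331 = 283.03 mb.

P ≈ 283.0 mb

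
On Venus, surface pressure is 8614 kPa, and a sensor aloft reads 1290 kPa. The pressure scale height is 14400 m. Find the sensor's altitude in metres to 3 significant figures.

z ≈ 27300 m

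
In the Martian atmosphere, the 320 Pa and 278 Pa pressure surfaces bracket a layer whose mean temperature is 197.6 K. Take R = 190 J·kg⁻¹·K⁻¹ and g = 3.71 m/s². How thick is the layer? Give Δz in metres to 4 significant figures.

Hypsometric equation: Δz = (R T̄/g) ln(P₁/P₂).
R T̄/g = 190 × 197.6 / 3.71 = 10120 m.
ln(320/278) = ln(1.1511) = 0.14072.
Δz = 10120 × 0.14072 = 1424.1 m.

Δz ≈ 1424 m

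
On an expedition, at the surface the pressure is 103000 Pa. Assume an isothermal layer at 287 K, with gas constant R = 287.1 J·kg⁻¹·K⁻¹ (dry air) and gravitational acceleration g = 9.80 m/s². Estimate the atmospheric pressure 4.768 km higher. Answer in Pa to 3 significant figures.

Scale height: H = RT/g = 287.1 × 287 / 9.80 = 8407.9 m.
Barometric formula: P = P₀ exp(−z/H).
z/H = 4768.0/8407.9 = 0.56709; exp(−0.56709) = 0.56717.
P = 103000 × 0.56717 = 58419 Pa.

P ≈ 58400 Pa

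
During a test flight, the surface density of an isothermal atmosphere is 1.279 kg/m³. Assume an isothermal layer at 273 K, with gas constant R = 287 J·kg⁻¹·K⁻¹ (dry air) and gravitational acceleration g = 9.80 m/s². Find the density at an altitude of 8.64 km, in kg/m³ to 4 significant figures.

ρ ≈ 0.4340 kg/m³

Scale height: H = RT/g = 287 × 273 / 9.80 = 7995.0 m.
In an isothermal atmosphere, density decays like pressure: ρ = ρ₀ exp(−z/H).
z/H = 8640.0/7995.0 = 1.0807; exp(−1.0807) = 0.33936.
ρ = 1.279 × 0.33936 = 0.43404 kg/m³.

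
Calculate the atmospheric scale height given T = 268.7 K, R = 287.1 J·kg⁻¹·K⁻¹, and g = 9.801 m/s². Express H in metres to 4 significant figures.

H ≈ 7871 m

The scale height of an isothermal atmosphere is H = RT/g.
H = 287.1 × 268.7 / 9.801 = 77144/9.801 = 7871.0 m.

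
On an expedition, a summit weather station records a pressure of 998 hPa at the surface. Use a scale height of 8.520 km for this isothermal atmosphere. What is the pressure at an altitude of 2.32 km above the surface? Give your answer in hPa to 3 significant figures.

P ≈ 760 hPa

Barometric formula: P = P₀ exp(−z/H).
z/H = 2320.0/8520.0 = 0.27230; exp(−0.27230) = 0.76163.
P = 998 × 0.76163 = 760.11 hPa.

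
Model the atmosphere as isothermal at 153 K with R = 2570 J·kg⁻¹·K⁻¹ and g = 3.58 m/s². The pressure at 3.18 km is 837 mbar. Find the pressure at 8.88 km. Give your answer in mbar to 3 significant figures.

P ≈ 795 mbar

Scale height: H = RT/g = 2570 × 153 / 3.58 = 109840 m.
Between two levels, P₂ = P₁ exp(−Δz/H) with Δz = z₂ − z₁.
Δz = 8880.0 − 3180.0 = 5700.0 m; Δz/H = 5700.0/109840 = 0.051894.
P₂ = 837 × exp(−0.051894) = 837 × 0.94943 = 794.67 mbar.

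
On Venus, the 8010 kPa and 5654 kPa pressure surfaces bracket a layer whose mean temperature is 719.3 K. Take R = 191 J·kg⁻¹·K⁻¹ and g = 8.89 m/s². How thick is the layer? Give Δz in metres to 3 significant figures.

Δz ≈ 5380 m

Hypsometric equation: Δz = (R T̄/g) ln(P₁/P₂).
R T̄/g = 191 × 719.3 / 8.89 = 15454 m.
ln(8010/5654) = ln(1.4167) = 0.34833.
Δz = 15454 × 0.34833 = 5383.1 m.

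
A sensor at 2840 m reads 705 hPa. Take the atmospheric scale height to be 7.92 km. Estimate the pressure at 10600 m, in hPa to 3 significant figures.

Between two levels, P₂ = P₁ exp(−Δz/H) with Δz = z₂ − z₁.
Δz = 10600 − 2840.0 = 7760.0 m; Δz/H = 7760.0/7920.0 = 0.97980.
P₂ = 705 × exp(−0.97980) = 705 × 0.37539 = 264.65 hPa.

P ≈ 265 hPa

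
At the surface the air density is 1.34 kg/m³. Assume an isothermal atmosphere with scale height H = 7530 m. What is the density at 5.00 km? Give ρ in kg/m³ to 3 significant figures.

ρ ≈ 0.690 kg/m³

In an isothermal atmosphere, density decays like pressure: ρ = ρ₀ exp(−z/H).
z/H = 5000.0/7530.0 = 0.66401; exp(−0.66401) = 0.51478.
ρ = 1.34 × 0.51478 = 0.68981 kg/m³.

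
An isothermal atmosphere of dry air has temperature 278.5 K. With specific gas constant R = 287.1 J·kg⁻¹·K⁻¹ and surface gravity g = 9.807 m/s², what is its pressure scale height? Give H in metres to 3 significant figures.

H ≈ 8150 m

The scale height of an isothermal atmosphere is H = RT/g.
H = 287.1 × 278.5 / 9.807 = 79957/9.807 = 8153.1 m.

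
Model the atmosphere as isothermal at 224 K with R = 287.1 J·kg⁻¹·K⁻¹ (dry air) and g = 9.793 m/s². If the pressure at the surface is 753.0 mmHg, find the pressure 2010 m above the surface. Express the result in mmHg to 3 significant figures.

Scale height: H = RT/g = 287.1 × 224 / 9.793 = 6567.0 m.
Barometric formula: P = P₀ exp(−z/H).
z/H = 2010.0/6567.0 = 0.30608; exp(−0.30608) = 0.73633.
P = 753.0 × 0.73633 = 554.46 mmHg.

P ≈ 554 mmHg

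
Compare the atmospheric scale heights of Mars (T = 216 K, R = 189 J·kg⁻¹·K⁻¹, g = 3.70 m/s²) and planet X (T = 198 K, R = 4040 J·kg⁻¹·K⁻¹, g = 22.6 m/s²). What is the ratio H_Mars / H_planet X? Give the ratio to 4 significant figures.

H = RT/g for each body.
H_Mars = 189 × 216 / 3.70 = 11034 m.
H_planet X = 4040 × 198 / 22.6 = 35395 m.
H_Mars/H_planet X = 11034/35395 = 0.31174.

H_Mars/H_planet X ≈ 0.3117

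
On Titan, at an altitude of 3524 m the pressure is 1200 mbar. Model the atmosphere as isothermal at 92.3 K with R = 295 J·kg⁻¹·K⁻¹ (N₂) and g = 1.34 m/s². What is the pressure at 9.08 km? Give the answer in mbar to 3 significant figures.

P ≈ 913 mbar

Scale height: H = RT/g = 295 × 92.3 / 1.34 = 20320 m.
Between two levels, P₂ = P₁ exp(−Δz/H) with Δz = z₂ − z₁.
Δz = 9080.0 − 3524.0 = 5556.0 m; Δz/H = 5556.0/20320 = 0.27343.
P₂ = 1200 × exp(−0.27343) = 1200 × 0.76077 = 912.92 mbar.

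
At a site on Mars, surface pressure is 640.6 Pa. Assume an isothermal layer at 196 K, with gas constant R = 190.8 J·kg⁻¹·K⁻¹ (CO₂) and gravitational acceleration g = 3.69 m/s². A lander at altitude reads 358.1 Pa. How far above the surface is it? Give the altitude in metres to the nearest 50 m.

z ≈ 5900 m

Scale height: H = RT/g = 190.8 × 196 / 3.69 = 10135 m.
Invert the barometric formula: z = H ln(P₀/P).
P₀/P = 640.6/358.1 = 1.7889; ln(1.7889) = 0.58160.
z = 10135 × 0.58160 = 5894.5 m.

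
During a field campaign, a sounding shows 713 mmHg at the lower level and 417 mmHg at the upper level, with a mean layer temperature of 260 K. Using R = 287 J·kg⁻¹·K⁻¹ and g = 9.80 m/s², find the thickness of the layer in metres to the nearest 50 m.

Δz ≈ 4100 m

Hypsometric equation: Δz = (R T̄/g) ln(P₁/P₂).
R T̄/g = 287 × 260 / 9.80 = 7614.3 m.
ln(713/417) = ln(1.7098) = 0.53638.
Δz = 7614.3 × 0.53638 = 4084.2 m.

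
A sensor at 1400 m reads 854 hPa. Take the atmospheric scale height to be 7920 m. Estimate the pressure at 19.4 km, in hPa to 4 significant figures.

P ≈ 87.99 hPa

Between two levels, P₂ = P₁ exp(−Δz/H) with Δz = z₂ − z₁.
Δz = 19400 − 1400.0 = 18000 m; Δz/H = 18000/7920.0 = 2.2727.
P₂ = 854 × exp(−2.2727) = 854 × 0.10303 = 87.988 hPa.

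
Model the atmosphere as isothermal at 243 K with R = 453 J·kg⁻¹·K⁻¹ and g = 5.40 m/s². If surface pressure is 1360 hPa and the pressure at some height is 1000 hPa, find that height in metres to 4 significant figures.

Scale height: H = RT/g = 453 × 243 / 5.40 = 20385 m.
Invert the barometric formula: z = H ln(P₀/P).
P₀/P = 1360/1000 = 1.3600; ln(1.3600) = 0.30748.
z = 20385 × 0.30748 = 6268.0 m.

z ≈ 6268 m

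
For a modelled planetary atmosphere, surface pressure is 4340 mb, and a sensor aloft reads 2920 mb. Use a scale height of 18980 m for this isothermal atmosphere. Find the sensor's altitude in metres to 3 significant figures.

z ≈ 7520 m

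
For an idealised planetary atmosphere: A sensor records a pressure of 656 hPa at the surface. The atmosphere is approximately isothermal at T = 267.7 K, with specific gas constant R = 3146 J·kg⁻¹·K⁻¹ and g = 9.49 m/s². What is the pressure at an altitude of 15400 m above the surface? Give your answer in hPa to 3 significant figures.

P ≈ 551 hPa

Scale height: H = RT/g = 3146 × 267.7 / 9.49 = 88744 m.
Barometric formula: P = P₀ exp(−z/H).
z/H = 15400/88744 = 0.17353; exp(−0.17353) = 0.84069.
P = 656 × 0.84069 = 551.49 hPa.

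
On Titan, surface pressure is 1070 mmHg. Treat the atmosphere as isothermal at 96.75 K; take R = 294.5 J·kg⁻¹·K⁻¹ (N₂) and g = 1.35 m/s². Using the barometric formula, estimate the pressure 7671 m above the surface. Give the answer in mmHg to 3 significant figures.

P ≈ 744 mmHg

Scale height: H = RT/g = 294.5 × 96.75 / 1.35 = 21106 m.
Barometric formula: P = P₀ exp(−z/H).
z/H = 7671.0/21106 = 0.36345; exp(−0.36345) = 0.69527.
P = 1070 × 0.69527 = 743.94 mmHg.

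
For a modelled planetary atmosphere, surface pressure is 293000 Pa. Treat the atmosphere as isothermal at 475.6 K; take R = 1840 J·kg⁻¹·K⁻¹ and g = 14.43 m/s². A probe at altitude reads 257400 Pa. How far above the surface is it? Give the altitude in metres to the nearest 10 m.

z ≈ 7860 m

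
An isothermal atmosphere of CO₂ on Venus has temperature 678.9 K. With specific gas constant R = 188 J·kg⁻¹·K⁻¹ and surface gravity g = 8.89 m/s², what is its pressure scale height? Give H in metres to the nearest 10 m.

H ≈ 14360 m

The scale height of an isothermal atmosphere is H = RT/g.
H = 188 × 678.9 / 8.89 = 127630/8.89 = 14357 m.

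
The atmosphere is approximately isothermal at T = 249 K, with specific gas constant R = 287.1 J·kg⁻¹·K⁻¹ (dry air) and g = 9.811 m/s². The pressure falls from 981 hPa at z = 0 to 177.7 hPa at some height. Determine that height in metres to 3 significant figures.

Scale height: H = RT/g = 287.1 × 249 / 9.811 = 7286.5 m.
Invert the barometric formula: z = H ln(P₀/P).
P₀/P = 981/177.7 = 5.5205; ln(5.5205) = 1.7085.
z = 7286.5 × 1.7085 = 12449 m.

z ≈ 12400 m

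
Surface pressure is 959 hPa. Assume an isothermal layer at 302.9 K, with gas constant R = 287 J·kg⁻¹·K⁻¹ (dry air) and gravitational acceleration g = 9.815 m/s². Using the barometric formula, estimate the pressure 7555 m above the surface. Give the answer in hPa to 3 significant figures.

P ≈ 409 hPa

Scale height: H = RT/g = 287 × 302.9 / 9.815 = 8857.1 m.
Barometric formula: P = P₀ exp(−z/H).
z/H = 7555.0/8857.1 = 0.85299; exp(−0.85299) = 0.42614.
P = 959 × 0.42614 = 408.67 hPa.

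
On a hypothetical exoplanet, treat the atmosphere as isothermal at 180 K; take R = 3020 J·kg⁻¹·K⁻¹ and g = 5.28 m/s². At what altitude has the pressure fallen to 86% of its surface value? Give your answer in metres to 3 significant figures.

z ≈ 15500 m

Scale height: H = RT/g = 3020 × 180 / 5.28 = 102950 m.
Set P/P₀ = exp(−z/H) = 0.86, so z = −H ln(0.86).
−ln(0.86) = 0.15082; z = 102950 × 0.15082 = 15527 m.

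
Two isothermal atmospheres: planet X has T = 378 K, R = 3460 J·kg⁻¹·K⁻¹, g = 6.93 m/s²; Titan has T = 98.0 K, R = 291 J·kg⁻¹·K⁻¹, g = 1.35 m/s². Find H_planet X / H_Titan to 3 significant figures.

H_planet X/H_Titan ≈ 8.93

H = RT/g for each body.
H_planet X = 3460 × 378 / 6.93 = 188730 m.
H_Titan = 291 × 98.0 / 1.35 = 21124 m.
H_planet X/H_Titan = 188730/21124 = 8.9344.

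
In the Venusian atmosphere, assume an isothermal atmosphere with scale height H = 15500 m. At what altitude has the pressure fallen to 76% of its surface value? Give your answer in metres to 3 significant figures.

Set P/P₀ = exp(−z/H) = 0.76, so z = −H ln(0.76).
−ln(0.76) = 0.27444; z = 15500 × 0.27444 = 4253.8 m.

z ≈ 4250 m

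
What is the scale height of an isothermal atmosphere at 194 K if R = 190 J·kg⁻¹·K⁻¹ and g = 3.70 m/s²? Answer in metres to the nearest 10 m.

The scale height of an isothermal atmosphere is H = RT/g.
H = 190 × 194 / 3.70 = 36860/3.70 = 9962.2 m.

H ≈ 9960 m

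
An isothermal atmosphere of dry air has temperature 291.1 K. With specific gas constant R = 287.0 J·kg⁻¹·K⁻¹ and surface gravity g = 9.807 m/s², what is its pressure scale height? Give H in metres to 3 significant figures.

H ≈ 8520 m

The scale height of an isothermal atmosphere is H = RT/g.
H = 287.0 × 291.1 / 9.807 = 83546/9.807 = 8519.0 m.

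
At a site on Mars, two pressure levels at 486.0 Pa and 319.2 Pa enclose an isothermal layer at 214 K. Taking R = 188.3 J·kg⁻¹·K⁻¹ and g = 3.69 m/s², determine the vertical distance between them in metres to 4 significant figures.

Δz ≈ 4591 m

Hypsometric equation: Δz = (R T̄/g) ln(P₁/P₂).
R T̄/g = 188.3 × 214 / 3.69 = 10920 m.
ln(486.0/319.2) = ln(1.5226) = 0.42042.
Δz = 10920 × 0.42042 = 4591.0 m.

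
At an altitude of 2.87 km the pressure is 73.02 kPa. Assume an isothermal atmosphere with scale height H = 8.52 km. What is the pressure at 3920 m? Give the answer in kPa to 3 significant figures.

Between two levels, P₂ = P₁ exp(−Δz/H) with Δz = z₂ − z₁.
Δz = 3920.0 − 2870.0 = 1050.0 m; Δz/H = 1050.0/8520.0 = 0.12324.
P₂ = 73.02 × exp(−0.12324) = 73.02 × 0.88405 = 64.553 kPa.

P ≈ 64.6 kPa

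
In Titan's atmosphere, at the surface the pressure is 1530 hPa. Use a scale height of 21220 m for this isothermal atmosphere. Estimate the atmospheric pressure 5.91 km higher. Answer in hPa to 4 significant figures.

P ≈ 1158 hPa

Barometric formula: P = P₀ exp(−z/H).
z/H = 5910.0/21220 = 0.27851; exp(−0.27851) = 0.75691.
P = 1530 × 0.75691 = 1158.1 hPa.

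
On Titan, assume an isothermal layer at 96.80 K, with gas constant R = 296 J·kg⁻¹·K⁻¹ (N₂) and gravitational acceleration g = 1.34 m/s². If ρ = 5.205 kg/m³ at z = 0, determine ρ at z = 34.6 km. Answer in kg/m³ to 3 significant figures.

Scale height: H = RT/g = 296 × 96.80 / 1.34 = 21383 m.
In an isothermal atmosphere, density decays like pressure: ρ = ρ₀ exp(−z/H).
z/H = 34600/21383 = 1.6181; exp(−1.6181) = 0.19828.
ρ = 5.205 × 0.19828 = 1.0320 kg/m³.

ρ ≈ 1.03 kg/m³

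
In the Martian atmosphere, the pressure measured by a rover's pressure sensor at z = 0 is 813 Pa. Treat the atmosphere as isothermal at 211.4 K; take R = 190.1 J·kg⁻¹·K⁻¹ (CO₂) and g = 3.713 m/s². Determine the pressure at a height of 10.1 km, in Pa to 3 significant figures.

P ≈ 320 Pa

Scale height: H = RT/g = 190.1 × 211.4 / 3.713 = 10823 m.
Barometric formula: P = P₀ exp(−z/H).
z/H = 10100/10823 = 0.93320; exp(−0.93320) = 0.39329.
P = 813 × 0.39329 = 319.74 Pa.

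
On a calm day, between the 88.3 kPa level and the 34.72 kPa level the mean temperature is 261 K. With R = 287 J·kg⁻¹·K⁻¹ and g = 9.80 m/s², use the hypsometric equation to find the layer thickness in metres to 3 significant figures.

Hypsometric equation: Δz = (R T̄/g) ln(P₁/P₂).
R T̄/g = 287 × 261 / 9.80 = 7643.6 m.
ln(88.3/34.72) = ln(2.5432) = 0.93342.
Δz = 7643.6 × 0.93342 = 7134.7 m.

Δz ≈ 7130 m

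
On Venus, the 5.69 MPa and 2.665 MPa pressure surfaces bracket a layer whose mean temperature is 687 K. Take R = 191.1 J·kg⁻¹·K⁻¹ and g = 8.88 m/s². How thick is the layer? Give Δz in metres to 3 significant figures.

Hypsometric equation: Δz = (R T̄/g) ln(P₁/P₂).
R T̄/g = 191.1 × 687 / 8.88 = 14784 m.
ln(5.69/2.665) = ln(2.1351) = 0.75851.
Δz = 14784 × 0.75851 = 11214 m.

Δz ≈ 11200 m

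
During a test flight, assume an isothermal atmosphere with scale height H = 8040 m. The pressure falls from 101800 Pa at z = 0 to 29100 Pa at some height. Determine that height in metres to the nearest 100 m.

z ≈ 10100 m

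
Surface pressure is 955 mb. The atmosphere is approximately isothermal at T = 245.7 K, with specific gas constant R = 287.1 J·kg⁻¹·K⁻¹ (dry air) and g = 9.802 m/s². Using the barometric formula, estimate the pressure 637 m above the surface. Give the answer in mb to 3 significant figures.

P ≈ 874 mb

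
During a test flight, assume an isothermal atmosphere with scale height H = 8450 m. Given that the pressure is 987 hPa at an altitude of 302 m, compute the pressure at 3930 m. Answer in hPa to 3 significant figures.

Between two levels, P₂ = P₁ exp(−Δz/H) with Δz = z₂ − z₁.
Δz = 3930.0 − 302.00 = 3628.0 m; Δz/H = 3628.0/8450.0 = 0.42935.
P₂ = 987 × exp(−0.42935) = 987 × 0.65093 = 642.47 hPa.

P ≈ 642 hPa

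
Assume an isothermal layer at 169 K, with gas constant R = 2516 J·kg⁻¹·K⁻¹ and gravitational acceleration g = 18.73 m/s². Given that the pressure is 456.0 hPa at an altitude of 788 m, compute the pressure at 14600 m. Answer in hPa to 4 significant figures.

Scale height: H = RT/g = 2516 × 169 / 18.73 = 22702 m.
Between two levels, P₂ = P₁ exp(−Δz/H) with Δz = z₂ − z₁.
Δz = 14600 − 788.00 = 13812 m; Δz/H = 13812/22702 = 0.60840.
P₂ = 456.0 × exp(−0.60840) = 456.0 × 0.54422 = 248.16 hPa.

P ≈ 248.2 hPa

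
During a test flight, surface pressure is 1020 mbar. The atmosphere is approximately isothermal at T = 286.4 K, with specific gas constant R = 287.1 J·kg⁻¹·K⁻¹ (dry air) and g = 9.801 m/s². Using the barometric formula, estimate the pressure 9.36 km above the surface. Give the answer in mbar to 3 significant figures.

P ≈ 334 mbar

Scale height: H = RT/g = 287.1 × 286.4 / 9.801 = 8389.5 m.
Barometric formula: P = P₀ exp(−z/H).
z/H = 9360.0/8389.5 = 1.1157; exp(−1.1157) = 0.32769.
P = 1020 × 0.32769 = 334.24 mbar.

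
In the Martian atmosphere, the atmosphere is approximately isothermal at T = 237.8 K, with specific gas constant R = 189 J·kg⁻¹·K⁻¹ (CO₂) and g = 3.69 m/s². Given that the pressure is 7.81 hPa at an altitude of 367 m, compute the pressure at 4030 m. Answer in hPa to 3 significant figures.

Scale height: H = RT/g = 189 × 237.8 / 3.69 = 12180 m.
Between two levels, P₂ = P₁ exp(−Δz/H) with Δz = z₂ − z₁.
Δz = 4030.0 − 367.00 = 3663.0 m; Δz/H = 3663.0/12180 = 0.30074.
P₂ = 7.81 × exp(−0.30074) = 7.81 × 0.74027 = 5.7815 hPa.

P ≈ 5.78 hPa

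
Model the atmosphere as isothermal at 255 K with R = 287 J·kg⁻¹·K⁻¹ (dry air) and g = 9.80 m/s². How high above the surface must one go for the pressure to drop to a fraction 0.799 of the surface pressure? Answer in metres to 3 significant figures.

z ≈ 1680 m

Scale height: H = RT/g = 287 × 255 / 9.80 = 7467.9 m.
Set P/P₀ = exp(−z/H) = 0.799, so z = −H ln(0.799).
−ln(0.799) = 0.22439; z = 7467.9 × 0.22439 = 1675.7 m.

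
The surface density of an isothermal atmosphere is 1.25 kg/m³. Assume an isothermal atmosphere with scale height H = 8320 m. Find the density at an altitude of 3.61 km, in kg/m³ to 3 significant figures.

In an isothermal atmosphere, density decays like pressure: ρ = ρ₀ exp(−z/H).
z/H = 3610.0/8320.0 = 0.43389; exp(−0.43389) = 0.64798.
ρ = 1.25 × 0.64798 = 0.80998 kg/m³.

ρ ≈ 0.810 kg/m³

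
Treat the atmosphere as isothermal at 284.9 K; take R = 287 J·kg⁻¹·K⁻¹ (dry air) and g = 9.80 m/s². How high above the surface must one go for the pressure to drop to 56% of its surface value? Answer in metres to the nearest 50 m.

z ≈ 4850 m

Scale height: H = RT/g = 287 × 284.9 / 9.80 = 8343.5 m.
Set P/P₀ = exp(−z/H) = 0.56, so z = −H ln(0.56).
−ln(0.56) = 0.57982; z = 8343.5 × 0.57982 = 4837.7 m.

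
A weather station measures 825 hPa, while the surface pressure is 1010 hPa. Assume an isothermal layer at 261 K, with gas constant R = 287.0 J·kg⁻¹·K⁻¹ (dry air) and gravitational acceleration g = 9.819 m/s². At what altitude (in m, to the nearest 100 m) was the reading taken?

z ≈ 1500 m

Scale height: H = RT/g = 287.0 × 261 / 9.819 = 7628.8 m.
Invert the barometric formula: z = H ln(P₀/P).
P₀/P = 1010/825 = 1.2242; ln(1.2242) = 0.20229.
z = 7628.8 × 0.20229 = 1543.2 m.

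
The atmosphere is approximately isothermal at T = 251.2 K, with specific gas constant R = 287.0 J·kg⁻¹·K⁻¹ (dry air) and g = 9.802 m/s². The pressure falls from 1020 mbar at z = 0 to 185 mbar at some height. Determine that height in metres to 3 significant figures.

Scale height: H = RT/g = 287.0 × 251.2 / 9.802 = 7355.1 m.
Invert the barometric formula: z = H ln(P₀/P).
P₀/P = 1020/185 = 5.5135; ln(5.5135) = 1.7072.
z = 7355.1 × 1.7072 = 12557 m.

z ≈ 12600 m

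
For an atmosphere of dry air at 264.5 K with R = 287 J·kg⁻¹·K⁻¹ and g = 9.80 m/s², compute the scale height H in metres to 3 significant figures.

H ≈ 7750 m

The scale height of an isothermal atmosphere is H = RT/g.
H = 287 × 264.5 / 9.80 = 75912/9.80 = 7746.1 m.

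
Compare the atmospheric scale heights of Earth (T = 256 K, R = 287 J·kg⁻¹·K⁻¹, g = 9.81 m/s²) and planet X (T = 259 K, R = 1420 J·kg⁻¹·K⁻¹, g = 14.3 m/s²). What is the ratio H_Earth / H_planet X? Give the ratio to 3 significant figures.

H_Earth/H_planet X ≈ 0.291

H = RT/g for each body.
H_Earth = 287 × 256 / 9.81 = 7489.5 m.
H_planet X = 1420 × 259 / 14.3 = 25719 m.
H_Earth/H_planet X = 7489.5/25719 = 0.29120.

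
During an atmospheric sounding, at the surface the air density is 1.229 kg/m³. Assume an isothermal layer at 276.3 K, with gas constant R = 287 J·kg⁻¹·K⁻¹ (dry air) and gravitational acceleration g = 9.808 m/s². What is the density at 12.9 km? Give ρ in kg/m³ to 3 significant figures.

Scale height: H = RT/g = 287 × 276.3 / 9.808 = 8085.0 m.
In an isothermal atmosphere, density decays like pressure: ρ = ρ₀ exp(−z/H).
z/H = 12900/8085.0 = 1.5955; exp(−1.5955) = 0.20281.
ρ = 1.229 × 0.20281 = 0.24925 kg/m³.

ρ ≈ 0.249 kg/m³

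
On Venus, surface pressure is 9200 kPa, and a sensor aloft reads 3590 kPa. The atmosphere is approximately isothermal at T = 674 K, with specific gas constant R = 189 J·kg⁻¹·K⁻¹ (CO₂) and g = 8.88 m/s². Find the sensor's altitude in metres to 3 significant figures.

z ≈ 13500 m

Scale height: H = RT/g = 189 × 674 / 8.88 = 14345 m.
Invert the barometric formula: z = H ln(P₀/P).
P₀/P = 9200/3590 = 2.5627; ln(2.5627) = 0.94106.
z = 14345 × 0.94106 = 13500 m.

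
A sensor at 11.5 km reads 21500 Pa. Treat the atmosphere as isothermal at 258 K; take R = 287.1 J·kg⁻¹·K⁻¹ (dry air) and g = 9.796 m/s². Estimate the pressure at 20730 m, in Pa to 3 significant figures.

Scale height: H = RT/g = 287.1 × 258 / 9.796 = 7561.4 m.
Between two levels, P₂ = P₁ exp(−Δz/H) with Δz = z₂ − z₁.
Δz = 20730 − 11500 = 9230.0 m; Δz/H = 9230.0/7561.4 = 1.2207.
P₂ = 21500 × exp(−1.2207) = 21500 × 0.29502 = 6342.9 Pa.

P ≈ 6340 Pa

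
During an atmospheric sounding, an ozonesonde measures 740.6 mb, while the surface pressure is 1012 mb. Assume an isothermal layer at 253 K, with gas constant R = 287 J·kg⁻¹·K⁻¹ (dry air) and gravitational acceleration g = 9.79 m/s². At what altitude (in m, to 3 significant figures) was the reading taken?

Scale height: H = RT/g = 287 × 253 / 9.79 = 7416.9 m.
Invert the barometric formula: z = H ln(P₀/P).
P₀/P = 1012/740.6 = 1.3665; ln(1.3665) = 0.31225.
z = 7416.9 × 0.31225 = 2315.9 m.

z ≈ 2320 m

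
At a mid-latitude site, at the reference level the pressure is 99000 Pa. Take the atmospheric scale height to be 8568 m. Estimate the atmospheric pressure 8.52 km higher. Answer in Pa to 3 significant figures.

Barometric formula: P = P₀ exp(−z/H).
z/H = 8520.0/8568.0 = 0.99440; exp(−0.99440) = 0.36995.
P = 99000 × 0.36995 = 36625 Pa.

P ≈ 36600 Pa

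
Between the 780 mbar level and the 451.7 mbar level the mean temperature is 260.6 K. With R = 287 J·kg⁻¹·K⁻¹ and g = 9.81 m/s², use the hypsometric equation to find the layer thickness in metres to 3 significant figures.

Hypsometric equation: Δz = (R T̄/g) ln(P₁/P₂).
R T̄/g = 287 × 260.6 / 9.81 = 7624.1 m.
ln(780/451.7) = ln(1.7268) = 0.54627.
Δz = 7624.1 × 0.54627 = 4164.8 m.

Δz ≈ 4160 m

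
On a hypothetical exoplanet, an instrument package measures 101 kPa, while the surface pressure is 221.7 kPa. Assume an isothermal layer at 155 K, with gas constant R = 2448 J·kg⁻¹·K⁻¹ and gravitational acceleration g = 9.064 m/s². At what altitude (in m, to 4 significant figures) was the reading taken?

Scale height: H = RT/g = 2448 × 155 / 9.064 = 41862 m.
Invert the barometric formula: z = H ln(P₀/P).
P₀/P = 221.7/101 = 2.1950; ln(2.1950) = 0.78618.
z = 41862 × 0.78618 = 32911 m.

z ≈ 32910 m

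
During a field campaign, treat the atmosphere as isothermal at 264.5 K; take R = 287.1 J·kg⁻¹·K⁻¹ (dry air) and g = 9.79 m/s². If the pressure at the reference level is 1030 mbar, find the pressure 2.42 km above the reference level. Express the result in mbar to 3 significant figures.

Scale height: H = RT/g = 287.1 × 264.5 / 9.79 = 7756.7 m.
Barometric formula: P = P₀ exp(−z/H).
z/H = 2420.0/7756.7 = 0.31199; exp(−0.31199) = 0.73199.
P = 1030 × 0.73199 = 753.95 mbar.

P ≈ 754 mbar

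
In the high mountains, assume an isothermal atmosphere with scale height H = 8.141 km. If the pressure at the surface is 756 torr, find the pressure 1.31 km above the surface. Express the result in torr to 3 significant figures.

P ≈ 644 torr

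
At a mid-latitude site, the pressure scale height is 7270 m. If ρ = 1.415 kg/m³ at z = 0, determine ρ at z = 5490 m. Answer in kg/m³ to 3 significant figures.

ρ ≈ 0.665 kg/m³

In an isothermal atmosphere, density decays like pressure: ρ = ρ₀ exp(−z/H).
z/H = 5490.0/7270.0 = 0.75516; exp(−0.75516) = 0.46994.
ρ = 1.415 × 0.46994 = 0.66497 kg/m³.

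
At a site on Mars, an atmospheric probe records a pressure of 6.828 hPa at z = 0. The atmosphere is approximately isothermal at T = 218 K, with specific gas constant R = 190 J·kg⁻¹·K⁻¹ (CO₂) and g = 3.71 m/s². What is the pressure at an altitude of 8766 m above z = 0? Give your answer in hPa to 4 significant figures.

Scale height: H = RT/g = 190 × 218 / 3.71 = 11164 m.
Barometric formula: P = P₀ exp(−z/H).
z/H = 8766.0/11164 = 0.78520; exp(−0.78520) = 0.45603.
P = 6.828 × 0.45603 = 3.1138 hPa.

P ≈ 3.114 hPa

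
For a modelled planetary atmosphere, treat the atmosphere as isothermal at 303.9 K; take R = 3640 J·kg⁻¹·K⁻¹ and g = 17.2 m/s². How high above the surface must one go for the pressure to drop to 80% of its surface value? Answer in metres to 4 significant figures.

z ≈ 14350 m

Scale height: H = RT/g = 3640 × 303.9 / 17.2 = 64314 m.
Set P/P₀ = exp(−z/H) = 0.8, so z = −H ln(0.8).
−ln(0.8) = 0.22314; z = 64314 × 0.22314 = 14351 m.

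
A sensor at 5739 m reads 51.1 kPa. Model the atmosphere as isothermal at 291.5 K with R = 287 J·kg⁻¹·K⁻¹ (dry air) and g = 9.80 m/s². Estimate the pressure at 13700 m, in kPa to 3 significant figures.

P ≈ 20.1 kPa

Scale height: H = RT/g = 287 × 291.5 / 9.80 = 8536.8 m.
Between two levels, P₂ = P₁ exp(−Δz/H) with Δz = z₂ − z₁.
Δz = 13700 − 5739.0 = 7961.0 m; Δz/H = 7961.0/8536.8 = 0.93255.
P₂ = 51.1 × exp(−0.93255) = 51.1 × 0.39355 = 20.110 kPa.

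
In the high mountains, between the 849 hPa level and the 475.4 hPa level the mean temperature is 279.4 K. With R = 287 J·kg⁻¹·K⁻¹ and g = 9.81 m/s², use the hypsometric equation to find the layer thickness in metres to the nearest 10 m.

Δz ≈ 4740 m

Hypsometric equation: Δz = (R T̄/g) ln(P₁/P₂).
R T̄/g = 287 × 279.4 / 9.81 = 8174.1 m.
ln(849/475.4) = ln(1.7859) = 0.57992.
Δz = 8174.1 × 0.57992 = 4740.3 m.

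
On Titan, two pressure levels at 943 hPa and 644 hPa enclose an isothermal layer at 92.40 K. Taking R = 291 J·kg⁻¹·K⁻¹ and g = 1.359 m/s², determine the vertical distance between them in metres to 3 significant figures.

Δz ≈ 7550 m

Hypsometric equation: Δz = (R T̄/g) ln(P₁/P₂).
R T̄/g = 291 × 92.40 / 1.359 = 19785 m.
ln(943/644) = ln(1.4643) = 0.38138.
Δz = 19785 × 0.38138 = 7545.6 m.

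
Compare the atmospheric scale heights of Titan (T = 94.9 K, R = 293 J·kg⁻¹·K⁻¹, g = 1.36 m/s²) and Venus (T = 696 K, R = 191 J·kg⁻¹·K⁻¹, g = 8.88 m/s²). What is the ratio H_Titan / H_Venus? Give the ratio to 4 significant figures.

H_Titan/H_Venus ≈ 1.366

H = RT/g for each body.
H_Titan = 293 × 94.9 / 1.36 = 20445 m.
H_Venus = 191 × 696 / 8.88 = 14970 m.
H_Titan/H_Venus = 20445/14970 = 1.3657.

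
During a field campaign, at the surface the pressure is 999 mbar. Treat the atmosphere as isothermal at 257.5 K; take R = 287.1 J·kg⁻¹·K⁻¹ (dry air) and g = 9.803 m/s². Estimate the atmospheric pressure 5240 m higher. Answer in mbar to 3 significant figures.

P ≈ 499 mbar

Scale height: H = RT/g = 287.1 × 257.5 / 9.803 = 7541.4 m.
Barometric formula: P = P₀ exp(−z/H).
z/H = 5240.0/7541.4 = 0.69483; exp(−0.69483) = 0.49916.
P = 999 × 0.49916 = 498.66 mbar.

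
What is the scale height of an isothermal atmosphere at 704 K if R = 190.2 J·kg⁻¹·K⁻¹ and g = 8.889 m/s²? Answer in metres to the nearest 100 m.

The scale height of an isothermal atmosphere is H = RT/g.
H = 190.2 × 704 / 8.889 = 133900/8.889 = 15064 m.

H ≈ 15100 m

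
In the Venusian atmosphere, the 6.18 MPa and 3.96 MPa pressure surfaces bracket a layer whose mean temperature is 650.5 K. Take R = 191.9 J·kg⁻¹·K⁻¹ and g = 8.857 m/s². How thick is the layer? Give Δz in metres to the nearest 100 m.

Hypsometric equation: Δz = (R T̄/g) ln(P₁/P₂).
R T̄/g = 191.9 × 650.5 / 8.857 = 14094 m.
ln(6.18/3.96) = ln(1.5606) = 0.44507.
Δz = 14094 × 0.44507 = 6272.8 m.

Δz ≈ 6300 m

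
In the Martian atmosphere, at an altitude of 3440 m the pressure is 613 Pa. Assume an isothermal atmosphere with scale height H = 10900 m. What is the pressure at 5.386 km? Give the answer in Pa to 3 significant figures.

P ≈ 513 Pa

Between two levels, P₂ = P₁ exp(−Δz/H) with Δz = z₂ − z₁.
Δz = 5386.0 − 3440.0 = 1946.0 m; Δz/H = 1946.0/10900 = 0.17853.
P₂ = 613 × exp(−0.17853) = 613 × 0.83650 = 512.77 Pa.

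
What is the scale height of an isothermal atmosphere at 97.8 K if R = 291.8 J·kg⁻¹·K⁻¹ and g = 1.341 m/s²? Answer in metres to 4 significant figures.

The scale height of an isothermal atmosphere is H = RT/g.
H = 291.8 × 97.8 / 1.341 = 28538/1.341 = 21281 m.

H ≈ 21280 m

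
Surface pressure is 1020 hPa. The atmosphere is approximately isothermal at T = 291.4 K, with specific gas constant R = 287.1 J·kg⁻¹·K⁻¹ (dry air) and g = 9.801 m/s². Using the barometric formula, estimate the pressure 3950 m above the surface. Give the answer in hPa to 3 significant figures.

P ≈ 642 hPa

Scale height: H = RT/g = 287.1 × 291.4 / 9.801 = 8536.0 m.
Barometric formula: P = P₀ exp(−z/H).
z/H = 3950.0/8536.0 = 0.46275; exp(−0.46275) = 0.62955.
P = 1020 × 0.62955 = 642.14 hPa.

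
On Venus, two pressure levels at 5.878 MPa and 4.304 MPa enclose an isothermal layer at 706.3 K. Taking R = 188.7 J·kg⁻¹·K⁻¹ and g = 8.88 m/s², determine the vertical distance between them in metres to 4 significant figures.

Δz ≈ 4678 m

Hypsometric equation: Δz = (R T̄/g) ln(P₁/P₂).
R T̄/g = 188.7 × 706.3 / 8.88 = 15009 m.
ln(5.878/4.304) = ln(1.3657) = 0.31167.
Δz = 15009 × 0.31167 = 4677.9 m.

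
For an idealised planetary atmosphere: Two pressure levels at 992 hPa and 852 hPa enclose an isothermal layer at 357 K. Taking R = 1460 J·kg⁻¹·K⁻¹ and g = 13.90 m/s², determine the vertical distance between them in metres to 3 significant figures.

Δz ≈ 5700 m

Hypsometric equation: Δz = (R T̄/g) ln(P₁/P₂).
R T̄/g = 1460 × 357 / 13.90 = 37498 m.
ln(992/852) = ln(1.1643) = 0.15212.
Δz = 37498 × 0.15212 = 5704.2 m.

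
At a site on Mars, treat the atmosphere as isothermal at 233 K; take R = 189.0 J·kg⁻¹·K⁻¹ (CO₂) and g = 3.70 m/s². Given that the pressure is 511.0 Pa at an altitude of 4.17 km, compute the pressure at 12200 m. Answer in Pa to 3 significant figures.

P ≈ 260 Pa

Scale height: H = RT/g = 189.0 × 233 / 3.70 = 11902 m.
Between two levels, P₂ = P₁ exp(−Δz/H) with Δz = z₂ − z₁.
Δz = 12200 − 4170.0 = 8030.0 m; Δz/H = 8030.0/11902 = 0.67468.
P₂ = 511.0 × exp(−0.67468) = 511.0 × 0.50932 = 260.26 Pa.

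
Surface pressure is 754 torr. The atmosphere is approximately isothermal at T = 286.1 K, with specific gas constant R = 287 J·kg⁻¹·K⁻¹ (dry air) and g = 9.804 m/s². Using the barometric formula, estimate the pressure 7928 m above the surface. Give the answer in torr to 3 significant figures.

P ≈ 293 torr

Scale height: H = RT/g = 287 × 286.1 / 9.804 = 8375.2 m.
Barometric formula: P = P₀ exp(−z/H).
z/H = 7928.0/8375.2 = 0.94660; exp(−0.94660) = 0.38806.
P = 754 × 0.38806 = 292.60 torr.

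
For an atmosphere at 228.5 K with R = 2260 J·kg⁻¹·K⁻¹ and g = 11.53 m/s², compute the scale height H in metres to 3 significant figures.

H ≈ 44800 m

The scale height of an isothermal atmosphere is H = RT/g.
H = 2260 × 228.5 / 11.53 = 516410/11.53 = 44788 m.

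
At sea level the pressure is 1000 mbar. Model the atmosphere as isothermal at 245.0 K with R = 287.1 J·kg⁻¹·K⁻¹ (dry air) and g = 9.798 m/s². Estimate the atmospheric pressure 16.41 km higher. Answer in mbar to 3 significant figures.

P ≈ 102 mbar

Scale height: H = RT/g = 287.1 × 245.0 / 9.798 = 7179.0 m.
Barometric formula: P = P₀ exp(−z/H).
z/H = 16410/7179.0 = 2.2858; exp(−2.2858) = 0.10169.
P = 1000 × 0.10169 = 101.69 mbar.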